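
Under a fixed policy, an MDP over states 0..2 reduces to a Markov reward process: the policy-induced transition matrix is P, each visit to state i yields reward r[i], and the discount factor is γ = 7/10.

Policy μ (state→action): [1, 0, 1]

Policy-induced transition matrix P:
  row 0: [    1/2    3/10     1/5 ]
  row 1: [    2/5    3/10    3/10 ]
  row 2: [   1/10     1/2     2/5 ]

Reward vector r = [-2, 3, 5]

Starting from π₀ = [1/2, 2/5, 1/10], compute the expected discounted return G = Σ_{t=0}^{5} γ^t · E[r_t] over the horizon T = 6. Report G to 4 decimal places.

G = 3.9339

t=0: π = [0.5000, 0.4000, 0.1000], E[r] = 0.7000, γ^t·E[r] = 0.700000, running G = 0.700000
t=1: π = [0.4200, 0.3200, 0.2600], E[r] = 1.4200, γ^t·E[r] = 0.994000, running G = 1.694000
t=2: π = [0.3640, 0.3520, 0.2840], E[r] = 1.7480, γ^t·E[r] = 0.856520, running G = 2.550520
t=3: π = [0.3512, 0.3568, 0.2920], E[r] = 1.8280, γ^t·E[r] = 0.627004, running G = 3.177524
t=4: π = [0.3475, 0.3584, 0.2941], E[r] = 1.8506, γ^t·E[r] = 0.444319, running G = 3.621843
t=5: π = [0.3465, 0.3588, 0.2947], E[r] = 1.8567, γ^t·E[r] = 0.312051, running G = 3.933894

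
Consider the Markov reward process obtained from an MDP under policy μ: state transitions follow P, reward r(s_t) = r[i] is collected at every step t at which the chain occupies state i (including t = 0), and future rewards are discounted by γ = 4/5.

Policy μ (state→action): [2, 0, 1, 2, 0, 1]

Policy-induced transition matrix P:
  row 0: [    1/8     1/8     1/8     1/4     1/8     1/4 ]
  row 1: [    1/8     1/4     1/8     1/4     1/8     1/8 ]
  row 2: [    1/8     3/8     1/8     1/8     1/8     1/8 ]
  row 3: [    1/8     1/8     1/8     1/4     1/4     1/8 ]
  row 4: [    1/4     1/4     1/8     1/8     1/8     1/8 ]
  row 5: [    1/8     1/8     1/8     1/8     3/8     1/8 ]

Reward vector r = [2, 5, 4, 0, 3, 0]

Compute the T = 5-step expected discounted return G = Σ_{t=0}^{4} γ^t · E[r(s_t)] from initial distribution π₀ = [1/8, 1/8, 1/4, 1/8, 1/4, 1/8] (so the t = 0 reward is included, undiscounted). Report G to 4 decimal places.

G = 8.3339

t=0: π = [0.1250, 0.1250, 0.2500, 0.1250, 0.2500, 0.1250], E[r] = 2.6250, γ^t·E[r] = 2.625000, running G = 2.625000
t=1: π = [0.1563, 0.2344, 0.1250, 0.1719, 0.1719, 0.1406], E[r] = 2.5000, γ^t·E[r] = 2.000000, running G = 4.625000
t=2: π = [0.1465, 0.2070, 0.1250, 0.1953, 0.1816, 0.1445], E[r] = 2.3730, γ^t·E[r] = 1.518750, running G = 6.143750
t=3: π = [0.1477, 0.2048, 0.1250, 0.1936, 0.1855, 0.1433], E[r] = 2.3762, γ^t·E[r] = 1.216625, running G = 7.360375
t=4: π = [0.1482, 0.2050, 0.1250, 0.1933, 0.1850, 0.1435], E[r] = 2.3767, γ^t·E[r] = 0.973500, running G = 8.333875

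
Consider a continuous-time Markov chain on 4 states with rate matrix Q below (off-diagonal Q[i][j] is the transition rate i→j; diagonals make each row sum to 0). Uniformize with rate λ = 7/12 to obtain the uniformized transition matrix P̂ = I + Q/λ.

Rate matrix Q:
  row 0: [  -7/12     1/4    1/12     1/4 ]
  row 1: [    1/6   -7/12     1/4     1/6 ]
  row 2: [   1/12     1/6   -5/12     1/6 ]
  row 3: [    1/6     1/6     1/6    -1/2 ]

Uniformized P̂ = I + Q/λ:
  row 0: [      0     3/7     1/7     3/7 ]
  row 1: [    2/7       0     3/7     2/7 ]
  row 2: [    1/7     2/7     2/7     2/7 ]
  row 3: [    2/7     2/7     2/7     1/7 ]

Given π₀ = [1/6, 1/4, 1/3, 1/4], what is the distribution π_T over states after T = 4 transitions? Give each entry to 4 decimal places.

t=0: π = [0.1667, 0.2500, 0.3333, 0.2500]
t=1: π = [0.1905, 0.2381, 0.2976, 0.2738]
t=2: π = [0.1888, 0.2449, 0.2925, 0.2738]
t=3: π = [0.1900, 0.2427, 0.2937, 0.2736]
t=4: π = [0.1895, 0.2435, 0.2932, 0.2738]

π = [0.1895, 0.2435, 0.2932, 0.2738]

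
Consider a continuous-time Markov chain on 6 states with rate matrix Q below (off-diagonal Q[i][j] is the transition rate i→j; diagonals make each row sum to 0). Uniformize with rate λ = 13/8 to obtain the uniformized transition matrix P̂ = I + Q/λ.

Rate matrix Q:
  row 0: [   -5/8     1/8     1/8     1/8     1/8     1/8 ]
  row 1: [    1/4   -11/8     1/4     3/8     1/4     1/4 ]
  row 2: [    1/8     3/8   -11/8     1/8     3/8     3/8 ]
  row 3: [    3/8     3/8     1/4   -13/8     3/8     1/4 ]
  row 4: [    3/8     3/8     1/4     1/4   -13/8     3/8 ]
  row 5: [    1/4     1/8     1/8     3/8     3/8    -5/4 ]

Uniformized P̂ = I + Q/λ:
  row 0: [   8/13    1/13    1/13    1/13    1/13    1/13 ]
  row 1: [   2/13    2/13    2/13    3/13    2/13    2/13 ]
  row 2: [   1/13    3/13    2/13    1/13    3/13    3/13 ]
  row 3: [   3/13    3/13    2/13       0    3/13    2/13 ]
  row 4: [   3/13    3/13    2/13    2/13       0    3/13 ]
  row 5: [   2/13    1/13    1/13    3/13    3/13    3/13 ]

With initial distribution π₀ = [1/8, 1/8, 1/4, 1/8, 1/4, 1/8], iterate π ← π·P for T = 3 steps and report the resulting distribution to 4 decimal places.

π = [0.2893, 0.1514, 0.1201, 0.1281, 0.1435, 0.1676]

t=0: π = [0.1250, 0.1250, 0.2500, 0.1250, 0.2500, 0.1250]
t=1: π = [0.2212, 0.1827, 0.1346, 0.1250, 0.1442, 0.1923]
t=2: π = [0.2663, 0.1531, 0.1220, 0.1361, 0.1494, 0.1731]
t=3: π = [0.2893, 0.1514, 0.1201, 0.1281, 0.1435, 0.1676]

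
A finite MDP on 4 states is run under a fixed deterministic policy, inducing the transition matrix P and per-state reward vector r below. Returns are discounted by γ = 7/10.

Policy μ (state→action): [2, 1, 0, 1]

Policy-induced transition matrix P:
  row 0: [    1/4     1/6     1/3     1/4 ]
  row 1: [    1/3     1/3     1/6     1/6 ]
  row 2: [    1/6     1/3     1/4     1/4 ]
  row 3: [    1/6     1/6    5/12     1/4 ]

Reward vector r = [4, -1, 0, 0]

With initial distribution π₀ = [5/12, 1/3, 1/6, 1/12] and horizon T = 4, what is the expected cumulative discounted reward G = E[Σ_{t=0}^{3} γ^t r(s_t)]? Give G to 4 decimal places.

t=0: π = [0.4167, 0.3333, 0.1667, 0.0833], E[r] = 1.3333, γ^t·E[r] = 1.333333, running G = 1.333333
t=1: π = [0.2569, 0.2500, 0.2708, 0.2222], E[r] = 0.7778, γ^t·E[r] = 0.544444, running G = 1.877778
t=2: π = [0.2297, 0.2535, 0.2876, 0.2292], E[r] = 0.6655, γ^t·E[r] = 0.326100, running G = 2.203877
t=3: π = [0.2281, 0.2568, 0.2862, 0.2289], E[r] = 0.6554, γ^t·E[r] = 0.224796, running G = 2.428673

G = 2.4287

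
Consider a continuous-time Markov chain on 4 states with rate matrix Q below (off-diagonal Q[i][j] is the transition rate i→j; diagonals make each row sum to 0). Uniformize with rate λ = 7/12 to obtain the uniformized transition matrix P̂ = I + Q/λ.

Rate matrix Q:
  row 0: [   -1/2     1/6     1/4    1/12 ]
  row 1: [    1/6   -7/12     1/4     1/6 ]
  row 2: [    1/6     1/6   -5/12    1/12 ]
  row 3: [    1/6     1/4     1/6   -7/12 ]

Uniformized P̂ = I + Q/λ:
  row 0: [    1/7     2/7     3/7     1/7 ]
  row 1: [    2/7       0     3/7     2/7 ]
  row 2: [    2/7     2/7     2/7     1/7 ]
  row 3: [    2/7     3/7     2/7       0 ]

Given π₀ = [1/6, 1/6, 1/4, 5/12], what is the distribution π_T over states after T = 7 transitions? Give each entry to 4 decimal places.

π = [0.2500, 0.2396, 0.3556, 0.1548]

t=0: π = [0.1667, 0.1667, 0.2500, 0.4167]
t=1: π = [0.2619, 0.2976, 0.3333, 0.1071]
t=2: π = [0.2483, 0.2160, 0.3656, 0.1701]
t=3: π = [0.2502, 0.2483, 0.3520, 0.1494]
t=4: π = [0.2500, 0.2361, 0.3569, 0.1570]
t=5: π = [0.2500, 0.2407, 0.3552, 0.1542]
t=6: π = [0.2500, 0.2390, 0.3558, 0.1552]
t=7: π = [0.2500, 0.2396, 0.3556, 0.1548]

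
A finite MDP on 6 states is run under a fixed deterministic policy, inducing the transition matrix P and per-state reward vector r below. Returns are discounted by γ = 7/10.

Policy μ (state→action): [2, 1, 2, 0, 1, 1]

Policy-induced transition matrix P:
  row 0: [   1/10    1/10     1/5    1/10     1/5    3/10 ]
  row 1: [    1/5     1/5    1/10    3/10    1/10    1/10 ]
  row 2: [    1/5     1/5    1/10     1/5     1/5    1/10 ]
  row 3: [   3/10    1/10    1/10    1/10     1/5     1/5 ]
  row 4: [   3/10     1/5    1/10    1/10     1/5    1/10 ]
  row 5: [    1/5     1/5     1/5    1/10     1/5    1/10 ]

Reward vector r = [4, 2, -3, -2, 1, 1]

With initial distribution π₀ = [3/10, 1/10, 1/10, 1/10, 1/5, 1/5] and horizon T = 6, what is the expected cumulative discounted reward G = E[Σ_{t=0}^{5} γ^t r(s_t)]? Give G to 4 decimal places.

G = 2.8482

t=0: π = [0.3000, 0.1000, 0.1000, 0.1000, 0.2000, 0.2000], E[r] = 1.3000, γ^t·E[r] = 1.300000, running G = 1.300000
t=1: π = [0.2000, 0.1600, 0.1500, 0.1300, 0.1900, 0.1700], E[r] = 0.7700, γ^t·E[r] = 0.539000, running G = 1.839000
t=2: π = [0.2120, 0.1670, 0.1370, 0.1470, 0.1840, 0.1530], E[r] = 0.8140, γ^t·E[r] = 0.398860, running G = 2.237860
t=3: π = [0.2119, 0.1641, 0.1365, 0.1471, 0.1833, 0.1571], E[r] = 0.8125, γ^t·E[r] = 0.278688, running G = 2.516548
t=4: π = [0.2119, 0.1641, 0.1369, 0.1465, 0.1836, 0.1571], E[r] = 0.8126, γ^t·E[r] = 0.195115, running G = 2.711662
t=5: π = [0.2118, 0.1642, 0.1369, 0.1465, 0.1836, 0.1570], E[r] = 0.8125, γ^t·E[r] = 0.136561, running G = 2.848223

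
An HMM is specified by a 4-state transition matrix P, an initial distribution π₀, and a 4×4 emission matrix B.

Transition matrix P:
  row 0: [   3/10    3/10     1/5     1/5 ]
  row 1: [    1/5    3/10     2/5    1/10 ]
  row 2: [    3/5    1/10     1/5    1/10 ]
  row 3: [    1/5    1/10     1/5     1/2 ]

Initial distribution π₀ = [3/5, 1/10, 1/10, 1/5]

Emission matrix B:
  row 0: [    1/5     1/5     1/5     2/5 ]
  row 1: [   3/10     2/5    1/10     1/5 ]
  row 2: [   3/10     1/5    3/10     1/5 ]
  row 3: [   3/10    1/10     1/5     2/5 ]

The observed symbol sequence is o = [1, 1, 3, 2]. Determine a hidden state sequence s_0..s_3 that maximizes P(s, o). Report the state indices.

path = [0, 1, 2, 0]

t=0: δ = [1.200e-01, 4.000e-02, 2.000e-02, 2.000e-02]  (obs o_0=1)
t=1: δ = [7.200e-03, 1.440e-02, 4.800e-03, 2.400e-03]  ψ = [0, 0, 0, 0]  (obs o_1=1)
t=2: δ = [1.152e-03, 8.640e-04, 1.152e-03, 5.760e-04]  ψ = [1, 1, 1, 0]  (obs o_2=3)
t=3: δ = [1.382e-04, 3.456e-05, 1.037e-04, 5.760e-05]  ψ = [2, 0, 1, 3]  (obs o_3=2)
backtrack: best end state = 0; path = [0, 1, 2, 0]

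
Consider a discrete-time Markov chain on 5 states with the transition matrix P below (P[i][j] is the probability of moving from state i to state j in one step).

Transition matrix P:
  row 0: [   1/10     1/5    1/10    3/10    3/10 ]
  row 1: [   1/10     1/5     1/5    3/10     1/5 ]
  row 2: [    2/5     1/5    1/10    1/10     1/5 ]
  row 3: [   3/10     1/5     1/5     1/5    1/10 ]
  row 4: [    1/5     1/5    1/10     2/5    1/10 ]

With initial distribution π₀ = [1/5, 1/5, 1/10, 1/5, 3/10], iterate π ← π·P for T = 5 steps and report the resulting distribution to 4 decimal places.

π = [0.2141, 0.2000, 0.1462, 0.2623, 0.1774]

t=0: π = [0.2000, 0.2000, 0.1000, 0.2000, 0.3000]
t=1: π = [0.2000, 0.2000, 0.1400, 0.2900, 0.1700]
t=2: π = [0.2170, 0.2000, 0.1490, 0.2600, 0.1740]
t=3: π = [0.2141, 0.2000, 0.1460, 0.2616, 0.1783]
t=4: π = [0.2140, 0.2000, 0.1462, 0.2625, 0.1774]
t=5: π = [0.2141, 0.2000, 0.1462, 0.2623, 0.1774]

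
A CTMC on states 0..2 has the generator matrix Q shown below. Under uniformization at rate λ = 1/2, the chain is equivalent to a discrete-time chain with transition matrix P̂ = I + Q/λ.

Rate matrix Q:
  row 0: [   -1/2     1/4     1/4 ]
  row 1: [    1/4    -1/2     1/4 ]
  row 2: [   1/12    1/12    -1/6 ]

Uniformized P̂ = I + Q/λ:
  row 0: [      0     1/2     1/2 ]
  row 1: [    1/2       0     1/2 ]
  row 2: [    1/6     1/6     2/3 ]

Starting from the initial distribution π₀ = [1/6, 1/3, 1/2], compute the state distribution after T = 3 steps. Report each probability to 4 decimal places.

π = [0.2106, 0.1898, 0.5995]

t=0: π = [0.1667, 0.3333, 0.5000]
t=1: π = [0.2500, 0.1667, 0.5833]
t=2: π = [0.1806, 0.2222, 0.5972]
t=3: π = [0.2106, 0.1898, 0.5995]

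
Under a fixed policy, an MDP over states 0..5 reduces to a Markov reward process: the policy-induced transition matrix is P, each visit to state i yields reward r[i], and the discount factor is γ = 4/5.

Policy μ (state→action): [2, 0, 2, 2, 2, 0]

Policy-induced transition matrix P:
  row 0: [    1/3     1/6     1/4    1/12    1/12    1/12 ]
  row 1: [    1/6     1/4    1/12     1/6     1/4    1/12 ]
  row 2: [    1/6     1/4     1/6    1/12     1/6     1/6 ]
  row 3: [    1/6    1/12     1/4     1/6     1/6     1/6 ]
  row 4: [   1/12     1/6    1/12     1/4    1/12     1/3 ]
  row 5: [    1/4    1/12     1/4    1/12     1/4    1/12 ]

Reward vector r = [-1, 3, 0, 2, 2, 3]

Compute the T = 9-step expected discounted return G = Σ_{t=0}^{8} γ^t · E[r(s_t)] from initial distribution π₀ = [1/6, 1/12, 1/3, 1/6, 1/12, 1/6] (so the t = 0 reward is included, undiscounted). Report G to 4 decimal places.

G = 5.6098

t=0: π = [0.1667, 0.0833, 0.3333, 0.1667, 0.0833, 0.1667], E[r] = 1.0833, γ^t·E[r] = 1.083333, running G = 1.083333
t=1: π = [0.2014, 0.1736, 0.1944, 0.1181, 0.1667, 0.1458], E[r] = 1.3264, γ^t·E[r] = 1.061111, running G = 2.144444
t=2: π = [0.1985, 0.1753, 0.1771, 0.1354, 0.1626, 0.1510], E[r] = 1.3767, γ^t·E[r] = 0.881111, running G = 3.025556
t=3: π = [0.1988, 0.1722, 0.1789, 0.1363, 0.1638, 0.1500], E[r] = 1.3680, γ^t·E[r] = 0.700420, running G = 3.725975
t=4: π = [0.1987, 0.1721, 0.1791, 0.1363, 0.1633, 0.1505], E[r] = 1.3684, γ^t·E[r] = 0.560517, running G = 4.286492
t=5: π = [0.1987, 0.1720, 0.1792, 0.1363, 0.1634, 0.1504], E[r] = 1.3680, γ^t·E[r] = 0.448256, running G = 4.734748
t=6: π = [0.1987, 0.1720, 0.1792, 0.1363, 0.1634, 0.1505], E[r] = 1.3681, γ^t·E[r] = 0.358627, running G = 5.093376
t=7: π = [0.1987, 0.1720, 0.1792, 0.1363, 0.1634, 0.1505], E[r] = 1.3680, γ^t·E[r] = 0.286898, running G = 5.380273
t=8: π = [0.1987, 0.1720, 0.1792, 0.1363, 0.1634, 0.1505], E[r] = 1.3680, γ^t·E[r] = 0.229519, running G = 5.609792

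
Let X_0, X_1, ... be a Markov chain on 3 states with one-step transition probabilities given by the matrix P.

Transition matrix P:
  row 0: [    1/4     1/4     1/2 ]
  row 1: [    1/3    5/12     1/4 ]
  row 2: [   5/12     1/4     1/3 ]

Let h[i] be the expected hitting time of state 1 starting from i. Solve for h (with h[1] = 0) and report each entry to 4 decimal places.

First-step conditioning: h[1] = 0; for i ≠ 1, h[i] = 1 + Σ_k P[i][k]·h[k].
  h[0] = 1 + 1/4·h[0] + 1/2·h[2]
  h[2] = 1 + 5/12·h[0] + 1/3·h[2]
Solving the 2×2 linear system over states ≠ 1 gives exactly h = [4, 0, 4] (h[1] = 0 is the target).

h = [4.0000, 0.0000, 4.0000]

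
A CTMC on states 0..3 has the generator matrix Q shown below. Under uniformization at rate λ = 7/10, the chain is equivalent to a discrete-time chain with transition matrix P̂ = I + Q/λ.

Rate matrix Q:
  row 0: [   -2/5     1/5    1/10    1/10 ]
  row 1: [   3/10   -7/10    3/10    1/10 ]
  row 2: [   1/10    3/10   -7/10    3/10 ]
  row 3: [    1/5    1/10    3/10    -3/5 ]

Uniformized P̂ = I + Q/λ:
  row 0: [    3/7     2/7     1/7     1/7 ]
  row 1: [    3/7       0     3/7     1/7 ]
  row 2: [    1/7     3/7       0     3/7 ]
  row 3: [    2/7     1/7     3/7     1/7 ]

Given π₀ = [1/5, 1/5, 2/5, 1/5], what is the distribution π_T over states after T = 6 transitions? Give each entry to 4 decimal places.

t=0: π = [0.2000, 0.2000, 0.4000, 0.2000]
t=1: π = [0.2857, 0.2571, 0.2000, 0.2571]
t=2: π = [0.3347, 0.2041, 0.2612, 0.2000]
t=3: π = [0.3254, 0.2362, 0.2210, 0.2175]
t=4: π = [0.3344, 0.2187, 0.2409, 0.2060]
t=5: π = [0.3303, 0.2282, 0.2298, 0.2117]
t=6: π = [0.3327, 0.2231, 0.2357, 0.2085]

π = [0.3327, 0.2231, 0.2357, 0.2085]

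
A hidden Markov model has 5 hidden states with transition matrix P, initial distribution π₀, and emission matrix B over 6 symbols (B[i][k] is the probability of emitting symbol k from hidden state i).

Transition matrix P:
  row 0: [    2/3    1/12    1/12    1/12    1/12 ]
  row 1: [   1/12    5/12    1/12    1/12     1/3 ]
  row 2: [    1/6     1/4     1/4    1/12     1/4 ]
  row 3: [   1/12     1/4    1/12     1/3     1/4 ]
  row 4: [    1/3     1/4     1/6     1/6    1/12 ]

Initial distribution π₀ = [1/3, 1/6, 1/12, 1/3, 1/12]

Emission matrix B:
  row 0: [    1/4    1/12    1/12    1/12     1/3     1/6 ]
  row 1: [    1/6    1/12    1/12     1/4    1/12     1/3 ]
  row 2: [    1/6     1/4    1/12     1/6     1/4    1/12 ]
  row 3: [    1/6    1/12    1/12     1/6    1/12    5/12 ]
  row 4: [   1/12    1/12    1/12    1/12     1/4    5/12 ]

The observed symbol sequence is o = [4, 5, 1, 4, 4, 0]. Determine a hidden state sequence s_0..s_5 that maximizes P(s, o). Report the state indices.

path = [0, 0, 0, 0, 0, 0]

t=0: δ = [1.111e-01, 1.389e-02, 2.083e-02, 2.778e-02, 2.083e-02]  (obs o_0=4)
t=1: δ = [1.235e-02, 3.086e-03, 7.716e-04, 3.858e-03, 3.858e-03]  ψ = [0, 0, 0, 0, 0]  (obs o_1=5)
t=2: δ = [6.859e-04, 1.072e-04, 2.572e-04, 1.072e-04, 8.573e-05]  ψ = [0, 1, 0, 3, 0]  (obs o_2=1)
t=3: δ = [1.524e-04, 5.358e-06, 1.608e-05, 4.763e-06, 1.608e-05]  ψ = [0, 2, 2, 0, 2]  (obs o_3=4)
t=4: δ = [3.387e-05, 1.058e-06, 3.175e-06, 1.058e-06, 3.175e-06]  ψ = [0, 0, 0, 0, 0]  (obs o_4=4)
t=5: δ = [5.645e-06, 4.704e-07, 4.704e-07, 4.704e-07, 2.352e-07]  ψ = [0, 0, 0, 0, 0]  (obs o_5=0)
backtrack: best end state = 0; path = [0, 0, 0, 0, 0, 0]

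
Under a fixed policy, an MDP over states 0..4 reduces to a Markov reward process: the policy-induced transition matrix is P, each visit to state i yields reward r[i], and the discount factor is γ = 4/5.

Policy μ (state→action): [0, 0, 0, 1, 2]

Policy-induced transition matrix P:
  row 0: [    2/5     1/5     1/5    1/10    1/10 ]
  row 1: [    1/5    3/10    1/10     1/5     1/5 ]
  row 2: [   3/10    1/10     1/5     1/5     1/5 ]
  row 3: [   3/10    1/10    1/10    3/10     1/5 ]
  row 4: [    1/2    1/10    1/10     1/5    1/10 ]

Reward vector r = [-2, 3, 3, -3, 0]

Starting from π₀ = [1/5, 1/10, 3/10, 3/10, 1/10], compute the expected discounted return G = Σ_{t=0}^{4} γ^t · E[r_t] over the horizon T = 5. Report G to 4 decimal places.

t=0: π = [0.2000, 0.1000, 0.3000, 0.3000, 0.1000], E[r] = -0.1000, γ^t·E[r] = -0.100000, running G = -0.100000
t=1: π = [0.3300, 0.1400, 0.1500, 0.2100, 0.1700], E[r] = -0.4200, γ^t·E[r] = -0.336000, running G = -0.436000
t=2: π = [0.3530, 0.1610, 0.1480, 0.1880, 0.1500], E[r] = -0.3430, γ^t·E[r] = -0.219520, running G = -0.655520
t=3: π = [0.3492, 0.1675, 0.1501, 0.1835, 0.1497], E[r] = -0.2961, γ^t·E[r] = -0.151603, running G = -0.807123
t=4: π = [0.3481, 0.1684, 0.1499, 0.1834, 0.1501], E[r] = -0.2915, γ^t·E[r] = -0.119382, running G = -0.926505

G = -0.9265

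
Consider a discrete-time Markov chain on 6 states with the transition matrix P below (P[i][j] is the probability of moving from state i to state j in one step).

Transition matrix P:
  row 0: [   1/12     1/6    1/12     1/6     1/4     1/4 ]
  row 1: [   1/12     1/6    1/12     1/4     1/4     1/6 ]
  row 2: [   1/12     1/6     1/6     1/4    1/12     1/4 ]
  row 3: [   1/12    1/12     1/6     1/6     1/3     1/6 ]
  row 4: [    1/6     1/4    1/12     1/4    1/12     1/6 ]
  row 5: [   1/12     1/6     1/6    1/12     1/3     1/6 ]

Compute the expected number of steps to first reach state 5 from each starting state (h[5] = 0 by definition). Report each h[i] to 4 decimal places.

h = [4.9754, 5.4240, 4.9368, 5.3841, 5.3920, 0.0000]

First-step conditioning: h[5] = 0; for i ≠ 5, h[i] = 1 + Σ_k P[i][k]·h[k].
  h[0] = 1 + 1/12·h[0] + 1/6·h[1] + 1/12·h[2] + 1/6·h[3] + 1/4·h[4]
  h[1] = 1 + 1/12·h[0] + 1/6·h[1] + 1/12·h[2] + 1/4·h[3] + 1/4·h[4]
  h[2] = 1 + 1/12·h[0] + 1/6·h[1] + 1/6·h[2] + 1/4·h[3] + 1/12·h[4]
  h[3] = 1 + 1/12·h[0] + 1/12·h[1] + 1/6·h[2] + 1/6·h[3] + 1/3·h[4]
  h[4] = 1 + 1/6·h[0] + 1/4·h[1] + 1/12·h[2] + 1/4·h[3] + 1/12·h[4]
Solving the 5×5 linear system over states ≠ 5 gives exactly h = [26454/5317, 144198/26585, 131244/26585, 143136/26585, 143346/26585, 0] (h[5] = 0 is the target).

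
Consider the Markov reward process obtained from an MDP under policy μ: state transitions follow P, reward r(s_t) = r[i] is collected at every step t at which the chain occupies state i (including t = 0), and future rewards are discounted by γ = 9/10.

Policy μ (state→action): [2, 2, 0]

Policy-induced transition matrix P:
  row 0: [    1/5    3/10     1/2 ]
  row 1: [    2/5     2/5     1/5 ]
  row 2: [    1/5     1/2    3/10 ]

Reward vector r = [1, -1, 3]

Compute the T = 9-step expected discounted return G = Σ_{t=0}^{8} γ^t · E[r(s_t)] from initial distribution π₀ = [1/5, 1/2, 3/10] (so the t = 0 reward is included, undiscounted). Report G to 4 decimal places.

G = 4.7812

t=0: π = [0.2000, 0.5000, 0.3000], E[r] = 0.6000, γ^t·E[r] = 0.600000, running G = 0.600000
t=1: π = [0.3000, 0.4100, 0.2900], E[r] = 0.7600, γ^t·E[r] = 0.684000, running G = 1.284000
t=2: π = [0.2820, 0.3990, 0.3190], E[r] = 0.8400, γ^t·E[r] = 0.680400, running G = 1.964400
t=3: π = [0.2798, 0.4037, 0.3165], E[r] = 0.8256, γ^t·E[r] = 0.601862, running G = 2.566262
t=4: π = [0.2807, 0.4037, 0.3156], E[r] = 0.8238, γ^t·E[r] = 0.540521, running G = 3.106784
t=5: π = [0.2807, 0.4035, 0.3158], E[r] = 0.8246, γ^t·E[r] = 0.486913, running G = 3.593697
t=6: π = [0.2807, 0.4035, 0.3158], E[r] = 0.8246, γ^t·E[r] = 0.438219, running G = 4.031917
t=7: π = [0.2807, 0.4035, 0.3158], E[r] = 0.8246, γ^t·E[r] = 0.394383, running G = 4.426300
t=8: π = [0.2807, 0.4035, 0.3158], E[r] = 0.8246, γ^t·E[r] = 0.354946, running G = 4.781246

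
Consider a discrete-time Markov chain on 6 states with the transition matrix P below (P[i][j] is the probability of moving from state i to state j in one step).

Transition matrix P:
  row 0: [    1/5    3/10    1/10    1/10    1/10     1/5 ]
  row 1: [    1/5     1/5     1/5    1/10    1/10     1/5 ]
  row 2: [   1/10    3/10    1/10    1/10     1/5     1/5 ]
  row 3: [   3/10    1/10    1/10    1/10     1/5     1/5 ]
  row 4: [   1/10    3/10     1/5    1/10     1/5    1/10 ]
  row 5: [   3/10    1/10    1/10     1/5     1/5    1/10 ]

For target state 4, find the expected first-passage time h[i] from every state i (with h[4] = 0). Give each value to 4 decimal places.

h = [7.0332, 6.9693, 6.3299, 6.3427, 0.0000, 6.3427]

First-step conditioning: h[4] = 0; for i ≠ 4, h[i] = 1 + Σ_k P[i][k]·h[k].
  h[0] = 1 + 1/5·h[0] + 3/10·h[1] + 1/10·h[2] + 1/10·h[3] + 1/5·h[5]
  h[1] = 1 + 1/5·h[0] + 1/5·h[1] + 1/5·h[2] + 1/10·h[3] + 1/5·h[5]
  h[2] = 1 + 1/10·h[0] + 3/10·h[1] + 1/10·h[2] + 1/10·h[3] + 1/5·h[5]
  h[3] = 1 + 3/10·h[0] + 1/10·h[1] + 1/10·h[2] + 1/10·h[3] + 1/5·h[5]
  h[5] = 1 + 3/10·h[0] + 1/10·h[1] + 1/10·h[2] + 1/5·h[3] + 1/10·h[5]
Solving the 5×5 linear system over states ≠ 4 gives exactly h = [2750/391, 2725/391, 2475/391, 2480/391, 0, 2480/391] (h[4] = 0 is the target).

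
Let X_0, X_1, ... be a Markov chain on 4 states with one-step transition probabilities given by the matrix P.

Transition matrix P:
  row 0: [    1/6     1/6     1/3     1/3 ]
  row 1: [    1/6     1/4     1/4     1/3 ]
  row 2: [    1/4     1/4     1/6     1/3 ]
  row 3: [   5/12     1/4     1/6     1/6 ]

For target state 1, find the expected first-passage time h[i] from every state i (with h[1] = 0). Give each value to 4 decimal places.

h = [4.7419, 0.0000, 4.4032, 4.4516]

First-step conditioning: h[1] = 0; for i ≠ 1, h[i] = 1 + Σ_k P[i][k]·h[k].
  h[0] = 1 + 1/6·h[0] + 1/3·h[2] + 1/3·h[3]
  h[2] = 1 + 1/4·h[0] + 1/6·h[2] + 1/3·h[3]
  h[3] = 1 + 5/12·h[0] + 1/6·h[2] + 1/6·h[3]
Solving the 3×3 linear system over states ≠ 1 gives exactly h = [147/31, 0, 273/62, 138/31] (h[1] = 0 is the target).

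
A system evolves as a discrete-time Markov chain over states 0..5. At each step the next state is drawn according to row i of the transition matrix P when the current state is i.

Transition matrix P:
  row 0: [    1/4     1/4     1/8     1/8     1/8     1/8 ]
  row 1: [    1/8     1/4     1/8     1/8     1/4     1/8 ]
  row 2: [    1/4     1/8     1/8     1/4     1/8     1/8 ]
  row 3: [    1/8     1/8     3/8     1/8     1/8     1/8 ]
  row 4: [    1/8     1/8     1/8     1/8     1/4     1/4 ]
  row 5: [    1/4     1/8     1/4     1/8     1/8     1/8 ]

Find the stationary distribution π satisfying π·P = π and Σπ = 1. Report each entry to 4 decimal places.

π = [0.1894, 0.1699, 0.1801, 0.1475, 0.1671, 0.1459]

Balance equations π_j = Σ_i π_i·P[i][j]:
  π_0 = 1/4·π_0 + 1/8·π_1 + 1/4·π_2 + 1/8·π_3 + 1/8·π_4 + 1/4·π_5
  π_1 = 1/4·π_0 + 1/4·π_1 + 1/8·π_2 + 1/8·π_3 + 1/8·π_4 + 1/8·π_5
  π_2 = 1/8·π_0 + 1/8·π_1 + 1/8·π_2 + 3/8·π_3 + 1/8·π_4 + 1/4·π_5
  π_3 = 1/8·π_0 + 1/8·π_1 + 1/4·π_2 + 1/8·π_3 + 1/8·π_4 + 1/8·π_5
  π_4 = 1/8·π_0 + 1/4·π_1 + 1/8·π_2 + 1/8·π_3 + 1/4·π_4 + 1/8·π_5
  normalize: π_0 + π_1 + π_2 + π_3 + π_4 + π_5 = 1
Solving the linear system gives exactly π = [767/4049, 688/4049, 5105/28343, 4181/28343, 4737/28343, 4135/28343].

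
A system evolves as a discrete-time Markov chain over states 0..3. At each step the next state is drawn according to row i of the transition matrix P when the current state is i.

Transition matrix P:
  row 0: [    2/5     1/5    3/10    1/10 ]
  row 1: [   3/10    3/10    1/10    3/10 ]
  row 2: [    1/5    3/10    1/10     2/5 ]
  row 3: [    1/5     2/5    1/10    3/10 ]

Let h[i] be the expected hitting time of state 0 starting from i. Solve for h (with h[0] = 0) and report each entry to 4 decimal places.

First-step conditioning: h[0] = 0; for i ≠ 0, h[i] = 1 + Σ_k P[i][k]·h[k].
  h[1] = 1 + 3/10·h[1] + 1/10·h[2] + 3/10·h[3]
  h[2] = 1 + 3/10·h[1] + 1/10·h[2] + 2/5·h[3]
  h[3] = 1 + 2/5·h[1] + 1/10·h[2] + 3/10·h[3]
Solving the 3×3 linear system over states ≠ 0 gives exactly h = [0, 1000/259, 30/7, 1100/259] (h[0] = 0 is the target).

h = [0.0000, 3.8610, 4.2857, 4.2471]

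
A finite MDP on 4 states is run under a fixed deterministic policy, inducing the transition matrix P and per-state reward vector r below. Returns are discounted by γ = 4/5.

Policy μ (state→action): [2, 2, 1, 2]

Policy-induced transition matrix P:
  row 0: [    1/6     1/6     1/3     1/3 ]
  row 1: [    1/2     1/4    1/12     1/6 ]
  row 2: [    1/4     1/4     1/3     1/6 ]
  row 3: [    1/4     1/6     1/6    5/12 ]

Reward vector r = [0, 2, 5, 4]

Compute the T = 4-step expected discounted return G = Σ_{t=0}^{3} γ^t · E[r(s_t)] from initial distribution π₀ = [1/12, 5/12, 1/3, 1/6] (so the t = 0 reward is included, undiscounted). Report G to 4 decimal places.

t=0: π = [0.0833, 0.4167, 0.3333, 0.1667], E[r] = 3.1667, γ^t·E[r] = 3.166667, running G = 3.166667
t=1: π = [0.3472, 0.2292, 0.2014, 0.2222], E[r] = 2.3542, γ^t·E[r] = 1.883333, running G = 5.050000
t=2: π = [0.2784, 0.2025, 0.2390, 0.2801], E[r] = 2.7205, γ^t·E[r] = 1.741111, running G = 6.791111
t=3: π = [0.2774, 0.2035, 0.2360, 0.2831], E[r] = 2.7193, γ^t·E[r] = 1.392296, running G = 8.183407

G = 8.1834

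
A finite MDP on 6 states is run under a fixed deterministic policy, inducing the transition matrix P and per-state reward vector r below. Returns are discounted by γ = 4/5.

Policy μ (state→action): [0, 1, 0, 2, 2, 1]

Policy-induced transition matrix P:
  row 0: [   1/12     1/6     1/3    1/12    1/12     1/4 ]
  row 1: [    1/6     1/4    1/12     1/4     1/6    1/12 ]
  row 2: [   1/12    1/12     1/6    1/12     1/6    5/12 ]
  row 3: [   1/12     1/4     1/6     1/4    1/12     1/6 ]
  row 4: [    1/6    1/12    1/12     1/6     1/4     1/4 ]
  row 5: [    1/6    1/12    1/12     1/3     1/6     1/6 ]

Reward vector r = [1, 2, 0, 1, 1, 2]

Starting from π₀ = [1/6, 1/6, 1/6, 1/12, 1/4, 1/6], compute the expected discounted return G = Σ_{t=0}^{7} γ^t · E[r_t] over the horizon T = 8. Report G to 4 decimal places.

G = 5.0309

t=0: π = [0.1667, 0.1667, 0.1667, 0.0833, 0.2500, 0.1667], E[r] = 1.1667, γ^t·E[r] = 1.166667, running G = 1.166667
t=1: π = [0.1319, 0.1389, 0.1458, 0.1875, 0.1667, 0.2292], E[r] = 1.2222, γ^t·E[r] = 0.977778, running G = 2.144444
t=2: π = [0.1279, 0.1487, 0.1441, 0.2089, 0.1539, 0.2164], E[r] = 1.2211, γ^t·E[r] = 0.781481, running G = 2.925926
t=3: π = [0.1266, 0.1536, 0.1447, 0.2099, 0.1514, 0.2138], E[r] = 1.2227, γ^t·E[r] = 0.626000, running G = 3.551926
t=4: π = [0.1266, 0.1545, 0.1445, 0.2100, 0.1512, 0.2132], E[r] = 1.2231, γ^t·E[r] = 0.501001, running G = 4.052927
t=5: π = [0.1266, 0.1546, 0.1445, 0.2100, 0.1512, 0.2131], E[r] = 1.2232, γ^t·E[r] = 0.400812, running G = 4.453739
t=6: π = [0.1266, 0.1546, 0.1445, 0.2100, 0.1512, 0.2131], E[r] = 1.2232, γ^t·E[r] = 0.320652, running G = 4.774391
t=7: π = [0.1266, 0.1547, 0.1445, 0.2100, 0.1512, 0.2131], E[r] = 1.2232, γ^t·E[r] = 0.256522, running G = 5.030913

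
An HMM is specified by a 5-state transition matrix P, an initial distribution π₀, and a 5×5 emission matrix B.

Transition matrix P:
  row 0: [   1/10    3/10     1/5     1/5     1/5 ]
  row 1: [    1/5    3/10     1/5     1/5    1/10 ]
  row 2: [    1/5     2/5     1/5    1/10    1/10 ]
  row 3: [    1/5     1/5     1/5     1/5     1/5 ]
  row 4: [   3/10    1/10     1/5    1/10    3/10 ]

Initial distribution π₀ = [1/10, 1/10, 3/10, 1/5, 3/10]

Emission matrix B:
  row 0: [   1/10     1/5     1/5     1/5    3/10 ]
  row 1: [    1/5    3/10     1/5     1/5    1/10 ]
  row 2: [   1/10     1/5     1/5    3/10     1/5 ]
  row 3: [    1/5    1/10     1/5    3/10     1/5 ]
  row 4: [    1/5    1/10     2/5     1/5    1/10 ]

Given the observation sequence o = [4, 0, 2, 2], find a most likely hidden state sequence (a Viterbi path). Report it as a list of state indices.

t=0: δ = [3.000e-02, 1.000e-02, 6.000e-02, 4.000e-02, 3.000e-02]  (obs o_0=4)
t=1: δ = [1.200e-03, 4.800e-03, 1.200e-03, 1.600e-03, 1.800e-03]  ψ = [2, 2, 2, 3, 4]  (obs o_1=0)
t=2: δ = [1.920e-04, 2.880e-04, 1.920e-04, 1.920e-04, 2.160e-04]  ψ = [1, 1, 1, 1, 4]  (obs o_2=2)
t=3: δ = [1.296e-05, 1.728e-05, 1.152e-05, 1.152e-05, 2.592e-05]  ψ = [4, 1, 1, 1, 4]  (obs o_3=2)
backtrack: best end state = 4; path = [4, 4, 4, 4]

path = [4, 4, 4, 4]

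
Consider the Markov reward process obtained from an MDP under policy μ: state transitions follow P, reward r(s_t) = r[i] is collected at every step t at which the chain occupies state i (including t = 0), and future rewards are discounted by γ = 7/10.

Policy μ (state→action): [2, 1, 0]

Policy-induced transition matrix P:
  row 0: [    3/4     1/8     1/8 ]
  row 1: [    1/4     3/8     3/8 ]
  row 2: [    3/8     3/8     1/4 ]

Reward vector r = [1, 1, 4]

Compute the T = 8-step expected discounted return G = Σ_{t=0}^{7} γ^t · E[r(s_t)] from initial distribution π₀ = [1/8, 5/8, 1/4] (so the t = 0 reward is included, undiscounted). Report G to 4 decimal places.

G = 5.5424

t=0: π = [0.1250, 0.6250, 0.2500], E[r] = 1.7500, γ^t·E[r] = 1.750000, running G = 1.750000
t=1: π = [0.3438, 0.3438, 0.3125], E[r] = 1.9375, γ^t·E[r] = 1.356250, running G = 3.106250
t=2: π = [0.4609, 0.2891, 0.2500], E[r] = 1.7500, γ^t·E[r] = 0.857500, running G = 3.963750
t=3: π = [0.5117, 0.2598, 0.2285], E[r] = 1.6855, γ^t·E[r] = 0.578143, running G = 4.541893
t=4: π = [0.5344, 0.2471, 0.2185], E[r] = 1.6555, γ^t·E[r] = 0.397490, running G = 4.939382
t=5: π = [0.5445, 0.2414, 0.2141], E[r] = 1.6422, γ^t·E[r] = 0.276012, running G = 5.215394
t=6: π = [0.5490, 0.2389, 0.2121], E[r] = 1.6363, γ^t·E[r] = 0.192512, running G = 5.407906
t=7: π = [0.5510, 0.2377, 0.2112], E[r] = 1.6337, γ^t·E[r] = 0.134542, running G = 5.542448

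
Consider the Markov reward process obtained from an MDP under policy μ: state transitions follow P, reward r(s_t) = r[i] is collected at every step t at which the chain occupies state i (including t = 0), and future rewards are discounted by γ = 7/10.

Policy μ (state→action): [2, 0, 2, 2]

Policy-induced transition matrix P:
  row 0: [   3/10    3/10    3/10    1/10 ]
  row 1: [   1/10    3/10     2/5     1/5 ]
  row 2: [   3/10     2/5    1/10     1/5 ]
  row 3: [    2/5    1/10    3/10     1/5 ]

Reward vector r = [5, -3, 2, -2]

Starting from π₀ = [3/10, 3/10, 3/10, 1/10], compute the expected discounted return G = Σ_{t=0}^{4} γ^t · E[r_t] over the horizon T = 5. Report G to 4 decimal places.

G = 2.0174

t=0: π = [0.3000, 0.3000, 0.3000, 0.1000], E[r] = 1.0000, γ^t·E[r] = 1.000000, running G = 1.000000
t=1: π = [0.2500, 0.3100, 0.2700, 0.1700], E[r] = 0.5200, γ^t·E[r] = 0.364000, running G = 1.364000
t=2: π = [0.2550, 0.2930, 0.2770, 0.1750], E[r] = 0.6000, γ^t·E[r] = 0.294000, running G = 1.658000
t=3: π = [0.2589, 0.2927, 0.2739, 0.1745], E[r] = 0.6152, γ^t·E[r] = 0.211014, running G = 1.869014
t=4: π = [0.2589, 0.2925, 0.2745, 0.1741], E[r] = 0.6178, γ^t·E[r] = 0.148343, running G = 2.017357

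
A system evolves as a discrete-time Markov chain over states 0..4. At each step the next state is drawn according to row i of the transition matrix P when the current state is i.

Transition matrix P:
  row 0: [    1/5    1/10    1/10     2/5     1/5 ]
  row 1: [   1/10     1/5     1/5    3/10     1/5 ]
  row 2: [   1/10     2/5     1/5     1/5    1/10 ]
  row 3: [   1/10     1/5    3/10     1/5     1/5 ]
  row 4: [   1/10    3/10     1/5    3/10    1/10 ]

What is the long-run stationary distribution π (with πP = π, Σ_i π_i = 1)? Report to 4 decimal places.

π = [0.1111, 0.2482, 0.2152, 0.2633, 0.1623]

Balance equations π_j = Σ_i π_i·P[i][j]:
  π_0 = 1/5·π_0 + 1/10·π_1 + 1/10·π_2 + 1/10·π_3 + 1/10·π_4
  π_1 = 1/10·π_0 + 1/5·π_1 + 2/5·π_2 + 1/5·π_3 + 3/10·π_4
  π_2 = 1/10·π_0 + 1/5·π_1 + 1/5·π_2 + 3/10·π_3 + 1/5·π_4
  π_3 = 2/5·π_0 + 3/10·π_1 + 1/5·π_2 + 1/5·π_3 + 3/10·π_4
  normalize: π_0 + π_1 + π_2 + π_3 + π_4 = 1
Solving the linear system gives exactly π = [1/9, 101/407, 215/999, 263/999, 1783/10989].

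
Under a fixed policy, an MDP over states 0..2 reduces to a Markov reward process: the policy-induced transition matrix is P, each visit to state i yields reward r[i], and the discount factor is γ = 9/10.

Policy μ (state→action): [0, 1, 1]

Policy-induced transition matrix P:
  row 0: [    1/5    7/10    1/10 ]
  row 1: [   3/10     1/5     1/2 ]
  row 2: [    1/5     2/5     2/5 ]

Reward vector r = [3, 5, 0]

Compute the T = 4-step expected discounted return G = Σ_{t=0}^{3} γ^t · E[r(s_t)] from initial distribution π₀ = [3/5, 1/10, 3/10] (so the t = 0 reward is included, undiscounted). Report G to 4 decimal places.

G = 9.4269

t=0: π = [0.6000, 0.1000, 0.3000], E[r] = 2.3000, γ^t·E[r] = 2.300000, running G = 2.300000
t=1: π = [0.2100, 0.5600, 0.2300], E[r] = 3.4300, γ^t·E[r] = 3.087000, running G = 5.387000
t=2: π = [0.2560, 0.3510, 0.3930], E[r] = 2.5230, γ^t·E[r] = 2.043630, running G = 7.430630
t=3: π = [0.2351, 0.4066, 0.3583], E[r] = 2.7383, γ^t·E[r] = 1.996221, running G = 9.426851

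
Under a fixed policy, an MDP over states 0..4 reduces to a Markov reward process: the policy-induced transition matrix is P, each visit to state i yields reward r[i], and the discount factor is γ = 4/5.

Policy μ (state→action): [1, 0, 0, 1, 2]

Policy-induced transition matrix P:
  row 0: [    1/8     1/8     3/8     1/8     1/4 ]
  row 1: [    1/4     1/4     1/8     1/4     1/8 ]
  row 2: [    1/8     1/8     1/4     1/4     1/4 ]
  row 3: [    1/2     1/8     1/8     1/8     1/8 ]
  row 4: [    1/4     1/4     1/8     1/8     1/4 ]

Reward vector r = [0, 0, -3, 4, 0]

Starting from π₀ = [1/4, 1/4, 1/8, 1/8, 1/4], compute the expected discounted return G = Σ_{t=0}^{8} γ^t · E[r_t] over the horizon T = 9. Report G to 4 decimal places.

t=0: π = [0.2500, 0.2500, 0.1250, 0.1250, 0.2500], E[r] = 0.1250, γ^t·E[r] = 0.125000, running G = 0.125000
t=1: π = [0.2344, 0.1875, 0.2031, 0.1719, 0.2031], E[r] = 0.0781, γ^t·E[r] = 0.062500, running G = 0.187500
t=2: π = [0.2383, 0.1738, 0.2090, 0.1738, 0.2051], E[r] = 0.0684, γ^t·E[r] = 0.043750, running G = 0.231250
t=3: π = [0.2375, 0.1724, 0.2107, 0.1729, 0.2065], E[r] = 0.0593, γ^t·E[r] = 0.030375, running G = 0.261625
t=4: π = [0.2372, 0.1724, 0.2107, 0.1729, 0.2068], E[r] = 0.0594, γ^t·E[r] = 0.024313, running G = 0.285938
t=5: π = [0.2372, 0.1724, 0.2106, 0.1729, 0.2068], E[r] = 0.0596, γ^t·E[r] = 0.019541, running G = 0.305479
t=6: π = [0.2372, 0.1724, 0.2106, 0.1729, 0.2068], E[r] = 0.0596, γ^t·E[r] = 0.015625, running G = 0.321104
t=7: π = [0.2372, 0.1724, 0.2106, 0.1729, 0.2068], E[r] = 0.0596, γ^t·E[r] = 0.012500, running G = 0.333604
t=8: π = [0.2372, 0.1724, 0.2106, 0.1729, 0.2068], E[r] = 0.0596, γ^t·E[r] = 0.010000, running G = 0.343604

G = 0.3436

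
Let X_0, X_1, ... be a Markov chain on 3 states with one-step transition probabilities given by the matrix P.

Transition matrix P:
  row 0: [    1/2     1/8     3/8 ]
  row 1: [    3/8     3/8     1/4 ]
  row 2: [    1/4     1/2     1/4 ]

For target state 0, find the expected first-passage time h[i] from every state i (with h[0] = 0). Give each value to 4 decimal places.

First-step conditioning: h[0] = 0; for i ≠ 0, h[i] = 1 + Σ_k P[i][k]·h[k].
  h[1] = 1 + 3/8·h[1] + 1/4·h[2]
  h[2] = 1 + 1/2·h[1] + 1/4·h[2]
Solving the 2×2 linear system over states ≠ 0 gives exactly h = [0, 32/11, 36/11] (h[0] = 0 is the target).

h = [0.0000, 2.9091, 3.2727]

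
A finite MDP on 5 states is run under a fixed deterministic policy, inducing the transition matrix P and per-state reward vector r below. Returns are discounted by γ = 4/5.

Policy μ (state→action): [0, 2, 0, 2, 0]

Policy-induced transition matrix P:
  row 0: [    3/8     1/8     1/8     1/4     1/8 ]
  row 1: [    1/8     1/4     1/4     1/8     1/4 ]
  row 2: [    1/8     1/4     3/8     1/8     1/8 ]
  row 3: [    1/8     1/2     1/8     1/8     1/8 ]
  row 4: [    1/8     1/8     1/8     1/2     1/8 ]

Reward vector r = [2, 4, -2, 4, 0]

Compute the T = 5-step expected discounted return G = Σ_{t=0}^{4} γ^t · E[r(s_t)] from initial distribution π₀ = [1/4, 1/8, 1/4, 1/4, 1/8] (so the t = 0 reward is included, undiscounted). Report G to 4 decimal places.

G = 5.7449

t=0: π = [0.2500, 0.1250, 0.2500, 0.2500, 0.1250], E[r] = 1.5000, γ^t·E[r] = 1.500000, running G = 1.500000
t=1: π = [0.1875, 0.2656, 0.2031, 0.2031, 0.1406], E[r] = 1.8438, γ^t·E[r] = 1.475000, running G = 2.975000
t=2: π = [0.1719, 0.2598, 0.2090, 0.2012, 0.1582], E[r] = 1.7695, γ^t·E[r] = 1.132500, running G = 4.107500
t=3: π = [0.1680, 0.2590, 0.2097, 0.2058, 0.1575], E[r] = 1.7759, γ^t·E[r] = 0.909250, running G = 5.016750
t=4: π = [0.1670, 0.2608, 0.2098, 0.2050, 0.1574], E[r] = 1.7776, γ^t·E[r] = 0.728125, running G = 5.744875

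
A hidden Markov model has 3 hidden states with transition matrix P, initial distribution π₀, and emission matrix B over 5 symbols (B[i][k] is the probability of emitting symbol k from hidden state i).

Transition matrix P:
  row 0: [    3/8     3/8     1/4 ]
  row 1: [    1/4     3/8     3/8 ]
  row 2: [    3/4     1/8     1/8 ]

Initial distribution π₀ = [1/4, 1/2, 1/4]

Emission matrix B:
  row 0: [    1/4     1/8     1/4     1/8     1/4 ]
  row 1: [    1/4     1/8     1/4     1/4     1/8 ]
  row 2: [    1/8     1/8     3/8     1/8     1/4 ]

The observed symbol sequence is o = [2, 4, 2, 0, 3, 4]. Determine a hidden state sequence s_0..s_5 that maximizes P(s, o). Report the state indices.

t=0: δ = [6.250e-02, 1.250e-01, 9.375e-02]  (obs o_0=2)
t=1: δ = [1.758e-02, 5.859e-03, 1.172e-02]  ψ = [2, 1, 1]  (obs o_1=4)
t=2: δ = [2.197e-03, 1.648e-03, 1.648e-03]  ψ = [2, 0, 0]  (obs o_2=2)
t=3: δ = [3.090e-04, 2.060e-04, 7.725e-05]  ψ = [2, 0, 1]  (obs o_3=0)
t=4: δ = [1.448e-05, 2.897e-05, 9.656e-06]  ψ = [0, 0, 0]  (obs o_4=3)
t=5: δ = [1.810e-06, 1.358e-06, 2.716e-06]  ψ = [1, 1, 1]  (obs o_5=4)
backtrack: best end state = 2; path = [2, 0, 2, 0, 1, 2]

path = [2, 0, 2, 0, 1, 2]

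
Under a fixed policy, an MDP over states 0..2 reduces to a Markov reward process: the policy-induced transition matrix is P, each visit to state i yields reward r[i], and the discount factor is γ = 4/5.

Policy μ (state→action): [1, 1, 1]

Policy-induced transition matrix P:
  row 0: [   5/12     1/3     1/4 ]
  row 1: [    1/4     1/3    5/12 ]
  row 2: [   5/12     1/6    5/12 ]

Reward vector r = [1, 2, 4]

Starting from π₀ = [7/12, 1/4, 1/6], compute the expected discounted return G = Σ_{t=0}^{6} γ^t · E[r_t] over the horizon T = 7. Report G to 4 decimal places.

t=0: π = [0.5833, 0.2500, 0.1667], E[r] = 1.7500, γ^t·E[r] = 1.750000, running G = 1.750000
t=1: π = [0.3750, 0.3056, 0.3194], E[r] = 2.2639, γ^t·E[r] = 1.811111, running G = 3.561111
t=2: π = [0.3657, 0.2801, 0.3542], E[r] = 2.3426, γ^t·E[r] = 1.499259, running G = 5.060370
t=3: π = [0.3700, 0.2743, 0.3557], E[r] = 2.3414, γ^t·E[r] = 1.198815, running G = 6.259185
t=4: π = [0.3709, 0.2740, 0.3550], E[r] = 2.3391, γ^t·E[r] = 0.958077, running G = 7.217263
t=5: π = [0.3710, 0.2742, 0.3548], E[r] = 2.3387, γ^t·E[r] = 0.766342, running G = 7.983605
t=6: π = [0.3710, 0.2742, 0.3548], E[r] = 2.3387, γ^t·E[r] = 0.613075, running G = 8.596680

G = 8.5967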